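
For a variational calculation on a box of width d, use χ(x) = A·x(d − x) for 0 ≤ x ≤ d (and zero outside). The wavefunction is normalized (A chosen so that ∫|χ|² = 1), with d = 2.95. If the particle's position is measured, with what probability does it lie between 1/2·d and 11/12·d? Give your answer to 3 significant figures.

P = ∫_{1/2·d}^{11/12·d} |χ(x)|² dx.
The normalization integral ∫|χ|²dx over the whole domain equals d^5/30·A², and A² cancels in the ratio.
In terms of u = x/d (A² and the length scale cancel between numerator and denominator), P = [∫_{1/2}^{11/12} u^2·(1 - u)^2 du] / [∫_{0}^{1} u^2·(1 - u)^2 du].
Using ∫ u^2·(1 - u)^2 du = u^3·(6·u^2 - 15·u + 10)/30, the numerator is ≈ 0.016497 and the denominator is 1/30.
Evaluating gives P = 0.4949.

P ≈ 0.495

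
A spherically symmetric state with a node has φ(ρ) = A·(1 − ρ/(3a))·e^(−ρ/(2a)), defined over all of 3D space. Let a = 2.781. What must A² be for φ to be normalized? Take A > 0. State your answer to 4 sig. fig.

A^2 ≈ 0.005550

Normalization requires ∫|φ|² 4πρ² dρ = 1, integrated from 0 to ∞.
With ∫₀^∞ ρ^4 e^(−αρ) dρ = 4!/α^5, with φ = A·(1 − ρ/(3a))·e^(−ρ/(2a)), the integral evaluates to A²·[8·π·a^3/3].
With a = 2.781: A² = 0.0055498 and A = 0.074497.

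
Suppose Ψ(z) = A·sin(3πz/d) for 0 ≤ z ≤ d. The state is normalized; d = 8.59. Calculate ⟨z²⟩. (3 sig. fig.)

⟨z^2⟩ ≈ 24.2

The expectation value is the |Ψ|²-weighted average of z^2: ∫ z^2|Ψ|² dz.
With ∫₀^d sin²(nπz/d) dz = d/2, the ratio of the moment integral to the normalization integral gives ⟨z²⟩ = -d^2/(18·π^2) + d^2/3.
With d = 8.59, ⟨z^2⟩ = 24.18.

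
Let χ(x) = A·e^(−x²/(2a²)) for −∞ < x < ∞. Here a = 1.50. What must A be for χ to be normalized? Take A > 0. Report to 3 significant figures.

We need A² ∫|f|² dx = 1, taking the integral from −∞ to ∞.
With ∫_{−∞}^{∞} x^(2m) e^(−αx²) dx = (2m−1)!!·√π / (2^m α^(m+1/2)), ∫|χ|² dx = A²·(√(π)·a).
Plugging in a = 1.50 yields A = 0.6133.

A ≈ 0.613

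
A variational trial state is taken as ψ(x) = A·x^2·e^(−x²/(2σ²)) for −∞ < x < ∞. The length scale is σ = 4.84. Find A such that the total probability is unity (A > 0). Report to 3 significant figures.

A ≈ 0.0168

Normalization requires ∫|ψ|² dx = 1, integrated from −∞ to ∞.
Using the Gaussian integral ∫_{−∞}^{∞} e^(−αx²) dx = √(π/α), carrying out the integral gives A² · 3·√(π)·σ^5/4.
Setting this equal to 1 gives A² = 1/(3·√(π)·σ^5/4).
Substituting σ = 4.84 gives A² = 0.0002832, so A = 0.01683.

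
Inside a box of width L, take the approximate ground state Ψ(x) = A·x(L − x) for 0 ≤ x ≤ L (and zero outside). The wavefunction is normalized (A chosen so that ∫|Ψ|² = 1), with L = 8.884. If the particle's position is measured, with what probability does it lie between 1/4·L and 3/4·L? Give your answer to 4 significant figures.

P ≈ 0.7930

|Ψ|² is the probability density, so P = ∫_{1/4·L}^{3/4·L} |Ψ|² dx.
Since A² = 1/(L^5/30), this is the region integral divided by the full normalization integral.
Let u = x/L; then A² and the length scale cancel, so P = ∫_{1/4}^{3/4} u^2·(1 - u)^2 du ÷ ∫_{0}^{1} u^2·(1 - u)^2 du.
An antiderivative of u^2·(1 - u)^2 is u^3·(6·u^2 - 15·u + 10)/30; evaluating from 1/4 to 3/4 gives 203/7680, while the full integral is 1/30.
This works out to P = 203/256.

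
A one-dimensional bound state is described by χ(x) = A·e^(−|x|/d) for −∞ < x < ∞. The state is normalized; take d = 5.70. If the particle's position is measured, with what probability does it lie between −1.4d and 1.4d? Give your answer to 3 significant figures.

The probability is P = ∫ |χ|² dx over [−1.4d, 1.4d].
With A² fixed by ∫|χ|² = 1, i.e. A² = (d)^(−1), substitute and integrate.
By symmetry take twice the x ≥ 0 contribution in numerator and denominator; the 2's cancel. Let u = x/d; then A² and the length scale cancel, so P = ∫_{0}^{1.4} e^(-2·u) du ÷ ∫_{0}^{∞} e^(-2·u) du.
Using ∫ e^(-2·u) du = -e^(-2·u)/2, the numerator is 1/2 - e^(-14/5)/2 and the denominator is 1/2.
The result is P = 0.9392.

P ≈ 0.939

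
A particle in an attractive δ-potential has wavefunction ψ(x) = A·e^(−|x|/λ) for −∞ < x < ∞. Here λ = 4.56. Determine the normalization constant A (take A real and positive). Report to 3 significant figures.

We need A² ∫|f|² dx = 1, taking the integral from −∞ to ∞.
The integral (without the A² prefactor) comes out to λ.
Hence A² = 1/[λ].
With λ = 4.56: A² = 0.2193 and A = 0.4683.

A ≈ 0.468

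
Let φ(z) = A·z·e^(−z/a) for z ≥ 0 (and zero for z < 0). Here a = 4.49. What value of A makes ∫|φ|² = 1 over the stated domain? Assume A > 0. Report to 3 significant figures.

We need A² ∫|f|² dz = 1, taking the integral from 0 to ∞.
Recall ∫₀^∞ z^m e^(−z/β) dz = m!·β^(m+1), carrying out the integral gives A² · a^3/4.
Substituting a = 4.49 gives A² = 0.04419, so A = 0.2102.

A ≈ 0.210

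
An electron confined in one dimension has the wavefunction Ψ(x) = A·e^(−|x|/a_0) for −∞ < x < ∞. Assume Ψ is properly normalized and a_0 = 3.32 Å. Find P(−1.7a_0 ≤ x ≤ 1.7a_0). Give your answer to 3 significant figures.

P = ∫_{−1.7a_0}^{1.7a_0} |Ψ(x)|² dx.
With A² fixed by ∫|Ψ|² = 1, i.e. A² = (a_0)^(−1), substitute and integrate.
By symmetry take twice the x ≥ 0 contribution in numerator and denominator; the 2's cancel. Substituting u = x/a_0, A² and the length scale cancel in the ratio: P = ∫_{0}^{1.7} e^(-2·u) du / ∫_{0}^{∞} e^(-2·u) du.
With ∫ e^(-2·u) du = -e^(-2·u)/2 + C, the region integral is 1/2 - e^(-17/5)/2 and the full one is 1/2.
The result is P = 0.9666.

P ≈ 0.967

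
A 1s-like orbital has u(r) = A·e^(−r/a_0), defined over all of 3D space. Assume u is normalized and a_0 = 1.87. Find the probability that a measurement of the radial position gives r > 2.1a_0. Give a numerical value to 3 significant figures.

Integrate the radial probability density 4πr²|u|² over r > 2.1a_0.
A² is fixed by ∫₀^∞ 4πr²|u|² dr = 1, i.e. A² = (π·a_0^3)^(−1).
In terms of t = r/a_0 (A², 4π and the length scale all cancel between numerator and denominator), P = [∫_{2.1}^{∞} t^2·e^(-2·t) dt] / [∫_{0}^{∞} t^2·e^(-2·t) dt].
An antiderivative of t^2·e^(-2·t) is -(2·t^2 + 2·t + 1)·e^(-2·t)/4; evaluating from 2.1 to ∞ gives 701·e^(-21/5)/200, while the full integral is 1/4.
The region integral divided by the full integral gives P = 0.2102.

P ≈ 0.210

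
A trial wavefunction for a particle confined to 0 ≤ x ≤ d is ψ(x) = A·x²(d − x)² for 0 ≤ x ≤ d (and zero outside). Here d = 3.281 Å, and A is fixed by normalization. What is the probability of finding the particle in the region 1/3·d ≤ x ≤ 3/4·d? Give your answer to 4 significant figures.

P ≈ 0.8062

P = ∫_{1/3·d}^{3/4·d} |ψ(x)|² dx.
With A² fixed by ∫|ψ|² = 1, i.e. A² = (d^9/630)^(−1), substitute and integrate.
In terms of u = x/d (A² and the length scale cancel between numerator and denominator), P = [∫_{1/3}^{3/4} u^4·(1 - u)^4 du] / [∫_{0}^{1} u^4·(1 - u)^4 du].
An antiderivative of u^4·(1 - u)^4 is u^5·(70·u^4 - 315·u^3 + 540·u^2 - 420·u + 126)/630; evaluating from 1/3 to 3/4 gives ≈ 0.00127973, while the full integral is 1/630.
The result is P = 0.80623.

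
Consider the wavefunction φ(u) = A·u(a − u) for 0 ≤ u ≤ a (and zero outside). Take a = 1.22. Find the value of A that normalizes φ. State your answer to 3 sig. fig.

A ≈ 3.33

Normalization requires ∫|φ|² du = 1, integrated from 0 to a.
With φ = A·u(a − u), the integral evaluates to A²·[a^5/30].
Hence A² = 1/[a^5/30].
Plugging in a = 1.22 yields A = 3.332.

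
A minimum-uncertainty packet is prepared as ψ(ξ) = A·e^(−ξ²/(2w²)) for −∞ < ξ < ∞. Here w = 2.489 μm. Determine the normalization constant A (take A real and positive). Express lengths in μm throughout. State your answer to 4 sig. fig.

A ≈ 0.4761 μm^(-1/2)

Normalization requires ∫|ψ|² dξ = 1, integrated from −∞ to ∞.
Using the Gaussian integral ∫_{−∞}^{∞} e^(−αξ²) dξ = √(π/α), ∫|ψ|² dξ = A²·(√(π)·w).
With w = 2.489: A² = 0.22667 and A = 0.47610.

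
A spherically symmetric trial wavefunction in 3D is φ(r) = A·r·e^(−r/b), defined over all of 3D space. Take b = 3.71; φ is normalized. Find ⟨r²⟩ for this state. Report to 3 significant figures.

⟨r^2⟩ ≈ 103

⟨r²⟩ = ∫ r^2 |φ|² 4πr² dr over the full domain.
Since the A² factors cancel between numerator and denominator, ⟨r²⟩ = 15·b^2/2.
With b = 3.71, ⟨r^2⟩ = 103.2.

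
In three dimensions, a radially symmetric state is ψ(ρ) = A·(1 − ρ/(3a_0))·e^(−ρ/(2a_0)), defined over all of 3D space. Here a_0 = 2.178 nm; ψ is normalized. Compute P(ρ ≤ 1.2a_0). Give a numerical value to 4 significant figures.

P ≈ 0.1899

With dV = 4πρ²dρ, the probability is ∫|ψ|² dV over ρ ≤ 1.2a_0.
The full normalization integral is A²·[8·π·a_0^3/3] = 1, fixing A².
Let u = ρ/a_0; then A², 4π and the length scale all cancel, so P = ∫_{0}^{1.2} u^2·(1 - u/3)^2·e^(-u) du ÷ ∫_{0}^{∞} u^2·(1 - u/3)^2·e^(-u) du.
Using ∫ u^2·(1 - u/3)^2·e^(-u) du = (-u^4 + 2·u^3 - 3·u^2 - 6·u - 6)·e^(-u)/9, the numerator is 2/3 - 3362·e^(-6/5)/1875 and the denominator is 2/3.
This evaluates to P = 0.18991.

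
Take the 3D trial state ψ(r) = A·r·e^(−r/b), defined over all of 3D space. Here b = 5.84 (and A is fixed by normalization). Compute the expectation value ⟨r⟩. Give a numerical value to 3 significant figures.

⟨r⟩ = ∫ r |ψ|² 4πr² dr over the full domain.
Since the A² factors cancel between numerator and denominator, ⟨r⟩ = 5·b/2.
Putting b = 5.84 gives 14.60.

⟨r⟩ ≈ 14.6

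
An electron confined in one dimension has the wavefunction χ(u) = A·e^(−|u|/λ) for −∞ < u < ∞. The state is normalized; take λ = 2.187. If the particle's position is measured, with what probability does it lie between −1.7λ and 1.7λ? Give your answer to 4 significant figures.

P ≈ 0.9666

The probability is P = ∫ |χ|² du over [−1.7λ, 1.7λ].
Since A² = 1/(λ), this is the region integral divided by the full normalization integral.
Both integrals are even about u = 0, so only the u ≥ 0 halves are needed (the factors of 2 cancel). Let t = u/λ; then A² and the length scale cancel, so P = ∫_{0}^{1.7} e^(-2·t) dt ÷ ∫_{0}^{∞} e^(-2·t) dt.
Using ∫ e^(-2·t) dt = -e^(-2·t)/2, the numerator is 1/2 - e^(-17/5)/2 and the denominator is 1/2.
The result is P = 0.96663.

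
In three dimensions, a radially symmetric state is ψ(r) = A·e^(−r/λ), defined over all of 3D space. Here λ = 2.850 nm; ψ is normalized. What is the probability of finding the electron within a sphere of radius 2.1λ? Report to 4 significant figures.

With dV = 4πr²dr, the probability is ∫|ψ|² dV over r ≤ 2.1λ.
The full normalization integral is A²·[π·λ^3] = 1, fixing A².
In terms of u = r/λ (A², 4π and the length scale all cancel between numerator and denominator), P = [∫_{0}^{2.1} u^2·e^(-2·u) du] / [∫_{0}^{∞} u^2·e^(-2·u) du].
With ∫ u^2·e^(-2·u) du = -(2·u^2 + 2·u + 1)·e^(-2·u)/4 + C, the region integral is 1/4 - 701·e^(-21/5)/200 and the full one is 1/4.
Taking the ratio yields P = 0.78976.

P ≈ 0.7898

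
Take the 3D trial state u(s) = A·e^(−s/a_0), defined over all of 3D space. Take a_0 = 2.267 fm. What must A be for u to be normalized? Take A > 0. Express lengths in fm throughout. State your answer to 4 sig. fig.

Require ∫ |u|² 4πs² ds = 1 over the whole domain.
In 3D with spherical symmetry the volume element is 4πs² ds.
Recall ∫₀^∞ s^m e^(−s/β) ds = m!·β^(m+1), carrying out the integral gives A² · π·a_0^3.
Hence A² = 1/[π·a_0^3].
With a_0 = 2.267: A² = 0.027321 and A = 0.16529.

A ≈ 0.1653 fm^(-3/2)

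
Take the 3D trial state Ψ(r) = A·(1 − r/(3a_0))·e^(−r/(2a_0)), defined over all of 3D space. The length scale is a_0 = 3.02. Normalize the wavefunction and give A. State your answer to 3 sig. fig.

A ≈ 0.0658

Normalization requires ∫|Ψ|² 4πr² dr = 1, integrated from 0 to ∞.
The angular integral contributes 4π, leaving ∫₀^∞ r²|Ψ|² dr.
With ∫₀^∞ r^4 e^(−αr) dr = 4!/α^5, ∫|Ψ|² 4πr² dr = A²·(8·π·a_0^3/3).
So A² = (8·π·a_0^3/3)^(−1).
With a_0 = 3.02: A² = 0.004334 and A = 0.06583.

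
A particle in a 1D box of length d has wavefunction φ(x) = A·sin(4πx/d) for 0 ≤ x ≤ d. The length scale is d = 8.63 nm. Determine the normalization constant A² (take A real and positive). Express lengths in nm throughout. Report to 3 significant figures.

The normalization condition is ∫|φ|² dx = 1 from 0 to d.
∫|φ|² dx = A²·(d/2).
So A² = (d/2)^(−1).
Plugging in d = 8.63 yields A = 0.4814.

A^2 ≈ 0.232 nm^(-1)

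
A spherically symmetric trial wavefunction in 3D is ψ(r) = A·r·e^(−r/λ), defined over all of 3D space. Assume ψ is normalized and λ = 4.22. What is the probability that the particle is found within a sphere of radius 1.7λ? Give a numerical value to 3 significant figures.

P = ∫ |ψ|² 4πr² dr over r ≤ 1.7λ.
The full normalization integral is A²·[3·π·λ^5] = 1, fixing A².
In terms of u = r/λ (A², 4π and the length scale all cancel between numerator and denominator), P = [∫_{0}^{1.7} u^4·e^(-2·u) du] / [∫_{0}^{∞} u^4·e^(-2·u) du].
An antiderivative of u^4·e^(-2·u) is -(u^4/2 + u^3 + 3·u^2/2 + 3·u/2 + 3/4)·e^(-2·u); evaluating from 0 to 1.7 gives ≈ 0.19186, while the full integral is 3/4.
This evaluates to P = 0.2558.

P ≈ 0.256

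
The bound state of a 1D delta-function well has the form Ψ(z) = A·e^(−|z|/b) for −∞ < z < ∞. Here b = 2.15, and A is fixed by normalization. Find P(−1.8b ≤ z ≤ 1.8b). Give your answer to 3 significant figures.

P ≈ 0.973

|Ψ|² is the probability density, so P = ∫_{−1.8b}^{1.8b} |Ψ|² dz.
Since A² = 1/(b), this is the region integral divided by the full normalization integral.
Both integrals are even about z = 0, so only the z ≥ 0 halves are needed (the factors of 2 cancel). In terms of u = z/b (A² and the length scale cancel between numerator and denominator), P = [∫_{0}^{1.8} e^(-2·u) du] / [∫_{0}^{∞} e^(-2·u) du].
Using ∫ e^(-2·u) du = -e^(-2·u)/2, the numerator is 1/2 - e^(-18/5)/2 and the denominator is 1/2.
Evaluating gives P = 0.9727.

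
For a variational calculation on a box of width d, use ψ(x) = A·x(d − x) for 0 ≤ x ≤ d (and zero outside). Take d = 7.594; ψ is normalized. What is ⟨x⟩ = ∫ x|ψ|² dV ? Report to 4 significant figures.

⟨x⟩ ≈ 3.797

By definition ⟨x⟩ = ∫ x |ψ(x)|² dx.
The ratio of the moment integral to the normalization integral gives ⟨x⟩ = d/2.
With d = 7.594, ⟨x⟩ = 3.7970.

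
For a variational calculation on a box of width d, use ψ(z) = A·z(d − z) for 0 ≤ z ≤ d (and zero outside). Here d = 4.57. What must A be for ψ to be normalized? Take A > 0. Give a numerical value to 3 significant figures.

A ≈ 0.123

We need A² ∫|f|² dz = 1, taking the integral from 0 to d.
Expanding the polynomial and integrating term by term, ∫|ψ|² dz = A²·(d^5/30).
Substituting d = 4.57 gives A² = 0.01505, so A = 0.1227.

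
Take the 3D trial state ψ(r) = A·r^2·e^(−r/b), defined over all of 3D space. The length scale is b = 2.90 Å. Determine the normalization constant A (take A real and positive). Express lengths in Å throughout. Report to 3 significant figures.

We need A² ∫|f|² 4πr² dr = 1, taking the integral from 0 to ∞.
The angular integral contributes 4π, leaving ∫₀^∞ r²|ψ|² dr.
Carrying out the integral gives A² · 45·π·b^7/2.
Hence A² = 1/[45·π·b^7/2].
Substituting b = 2.90 gives A² = 0.000008201, so A = 0.002864.

A ≈ 0.00286 Å^(-7/2)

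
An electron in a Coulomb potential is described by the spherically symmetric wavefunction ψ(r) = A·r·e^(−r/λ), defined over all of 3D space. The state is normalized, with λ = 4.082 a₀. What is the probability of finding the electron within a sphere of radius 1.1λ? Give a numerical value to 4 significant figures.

P ≈ 0.07250

With dV = 4πr²dr, the probability is ∫|ψ|² dV over r ≤ 1.1λ.
A² is fixed by ∫₀^∞ 4πr²|ψ|² dr = 1, i.e. A² = (3·π·λ^5)^(−1).
In terms of u = r/λ (A², 4π and the length scale all cancel between numerator and denominator), P = [∫_{0}^{1.1} u^4·e^(-2·u) du] / [∫_{0}^{∞} u^4·e^(-2·u) du].
An antiderivative of u^4·e^(-2·u) is -(u^4/2 + u^3 + 3·u^2/2 + 3·u/2 + 3/4)·e^(-2·u); evaluating from 0 to 1.1 gives ≈ 0.0543722, while the full integral is 3/4.
This evaluates to P = 0.072496.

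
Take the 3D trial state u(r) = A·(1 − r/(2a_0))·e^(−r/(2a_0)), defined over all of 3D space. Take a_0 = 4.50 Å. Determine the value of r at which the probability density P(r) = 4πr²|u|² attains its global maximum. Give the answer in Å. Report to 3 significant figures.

Set d/dr [P(r) = 4πr²|u|²] = 0 and solve for r > 0.
Solving yields r = a_0·(√(5) + 3).
With a_0 = 4.50, the most probable radial distance is 23.56 Å.

r ≈ 23.6 Å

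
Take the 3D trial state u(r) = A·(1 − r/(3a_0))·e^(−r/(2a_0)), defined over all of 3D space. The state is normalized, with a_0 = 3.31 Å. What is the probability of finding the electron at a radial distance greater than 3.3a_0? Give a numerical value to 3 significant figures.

Integrate the radial probability density 4πr²|u|² over r > 3.3a_0.
A² is fixed by ∫₀^∞ 4πr²|u|² dr = 1, i.e. A² = (8·π·a_0^3/3)^(−1).
Substituting t = r/a_0, A², 4π and the length scale all cancel in the ratio: P = ∫_{3.3}^{∞} t^2·(1 - t/3)^2·e^(-t) dt / ∫_{0}^{∞} t^2·(1 - t/3)^2·e^(-t) dt.
Using ∫ t^2·(1 - t/3)^2·e^(-t) dt = (-t^4 + 2·t^3 - 3·t^2 - 6·t - 6)·e^(-t)/9, the numerator is ≈ 0.43107 and the denominator is 2/3.
Taking the ratio yields P = 0.6466.

P ≈ 0.647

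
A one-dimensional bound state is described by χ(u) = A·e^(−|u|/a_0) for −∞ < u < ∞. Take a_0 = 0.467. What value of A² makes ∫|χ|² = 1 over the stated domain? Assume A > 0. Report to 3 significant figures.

A^2 ≈ 2.14

The normalization condition is ∫|χ|² du = 1 from −∞ to ∞.
∫|χ|² du = A²·(a_0).
Plugging in a_0 = 0.467 yields A = 1.463.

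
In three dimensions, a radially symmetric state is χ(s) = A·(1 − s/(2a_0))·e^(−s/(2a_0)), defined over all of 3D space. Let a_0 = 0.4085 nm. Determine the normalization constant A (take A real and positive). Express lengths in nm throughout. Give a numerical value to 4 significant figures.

A ≈ 0.7640 nm^(-3/2)

Require ∫ |χ|² 4πs² ds = 1 over the whole domain.
(Spherical symmetry: dV = 4πs² ds.)
Using ∫₀^∞ sⁿ e^(−αs) ds = n!/αⁿ⁺¹, carrying out the integral gives A² · 8·π·a_0^3.
Hence A² = 1/[8·π·a_0^3].
With a_0 = 0.4085: A² = 0.58369 and A = 0.76400.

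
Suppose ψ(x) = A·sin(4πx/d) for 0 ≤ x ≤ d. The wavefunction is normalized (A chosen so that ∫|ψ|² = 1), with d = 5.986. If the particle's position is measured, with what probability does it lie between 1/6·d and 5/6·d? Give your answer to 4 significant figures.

P ≈ 0.5978

|ψ|² is the probability density, so P = ∫_{1/6·d}^{5/6·d} |ψ|² dx.
With A² fixed by ∫|ψ|² = 1, i.e. A² = (d/2)^(−1), substitute and integrate.
Let u = x/d; then A² and the length scale cancel, so P = ∫_{1/6}^{5/6} sin(4·π·u)^2 du ÷ ∫_{0}^{1} sin(4·π·u)^2 du.
Using ∫ sin(4·π·u)^2 du = u/2 - sin(4·π·u)·cos(4·π·u)/(8·π), the numerator is -√(3)/(16·π) + 1/3 and the denominator is 1/2.
The result is P = -√(3)/(8·π) + 2/3.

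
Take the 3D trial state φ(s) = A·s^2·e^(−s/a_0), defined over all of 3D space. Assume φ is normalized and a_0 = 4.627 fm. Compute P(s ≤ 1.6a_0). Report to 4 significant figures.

P ≈ 0.04462

P = ∫ |φ|² 4πs² ds over s ≤ 1.6a_0.
Normalization gives A² = 1/(45·π·a_0^7/2).
Let u = s/a_0; then A², 4π and the length scale all cancel, so P = ∫_{0}^{1.6} u^6·e^(-2·u) du ÷ ∫_{0}^{∞} u^6·e^(-2·u) du.
With ∫ u^6·e^(-2·u) du = -(4·u^6 + 12·u^5 + 30·u^4 + 60·u^3 + 90·u^2 + 90·u + 45)·e^(-2·u)/8 + C, the region integral is ≈ 0.250982 and the full one is 45/8.
Taking the ratio yields P = 0.044619.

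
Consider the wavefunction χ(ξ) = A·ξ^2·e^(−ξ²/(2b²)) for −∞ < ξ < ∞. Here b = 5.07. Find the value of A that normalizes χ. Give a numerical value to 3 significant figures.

A ≈ 0.0150

We need A² ∫|f|² dξ = 1, taking the integral from −∞ to ∞.
With χ = A·ξ^2·e^(−ξ²/(2b²)), the integral evaluates to A²·[3·√(π)·b^5/4].
So A² = (3·√(π)·b^5/4)^(−1).
Substituting b = 5.07 gives A² = 0.0002246, so A = 0.01499.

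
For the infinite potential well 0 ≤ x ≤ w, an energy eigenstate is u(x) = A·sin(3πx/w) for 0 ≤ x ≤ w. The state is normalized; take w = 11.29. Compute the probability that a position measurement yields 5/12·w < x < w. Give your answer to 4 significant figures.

P = ∫_{5/12·w}^{w} |u(x)|² dx.
Since A² = 1/(w/2), this is the region integral divided by the full normalization integral.
In terms of t = x/w (A² and the length scale cancel between numerator and denominator), P = [∫_{5/12}^{1} sin(3·π·t)^2 dt] / [∫_{0}^{1} sin(3·π·t)^2 dt].
Using ∫ sin(3·π·t)^2 dt = t/2 - sin(6·π·t)/(12·π), the numerator is 1/(12·π) + 7/24 and the denominator is 1/2.
Taking the ratio, P = (2 + 7·π)/(12·π).

P ≈ 0.6364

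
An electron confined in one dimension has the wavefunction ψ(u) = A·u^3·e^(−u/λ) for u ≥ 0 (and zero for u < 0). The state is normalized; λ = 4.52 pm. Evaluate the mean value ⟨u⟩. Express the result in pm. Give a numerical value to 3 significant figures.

By definition ⟨u⟩ = ∫ u |ψ(u)|² du.
Using ∫₀^∞ uⁿ e^(−αu) du = n!/αⁿ⁺¹, the ratio of the moment integral to the normalization integral gives ⟨u⟩ = 7·λ/2.
With λ = 4.52, ⟨u⟩ = 15.82.

⟨u⟩ ≈ 15.8 pm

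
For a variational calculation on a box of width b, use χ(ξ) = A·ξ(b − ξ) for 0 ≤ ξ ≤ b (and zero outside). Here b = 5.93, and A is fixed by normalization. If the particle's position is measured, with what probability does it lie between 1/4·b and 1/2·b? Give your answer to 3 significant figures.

The probability is P = ∫ |χ|² dξ over [1/4·b, 1/2·b].
Since A² = 1/(b^5/30), this is the region integral divided by the full normalization integral.
Let u = ξ/b; then A² and the length scale cancel, so P = ∫_{1/4}^{1/2} u^2·(1 - u)^2 du ÷ ∫_{0}^{1} u^2·(1 - u)^2 du.
With ∫ u^2·(1 - u)^2 du = u^3·(6·u^2 - 15·u + 10)/30 + C, the region integral is ≈ 0.013216 and the full one is 1/30.
Evaluating gives P = 203/512.

P ≈ 0.396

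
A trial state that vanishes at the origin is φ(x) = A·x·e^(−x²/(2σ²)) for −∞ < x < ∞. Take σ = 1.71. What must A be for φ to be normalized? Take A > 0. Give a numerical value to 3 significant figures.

A ≈ 0.475

Require ∫ |φ|² dx = 1 over the whole domain.
Using the Gaussian integral ∫_{−∞}^{∞} e^(−αx²) dx = √(π/α), the integral (without the A² prefactor) comes out to √(π)·σ^3/2.
Plugging in σ = 1.71 yields A = 0.4750.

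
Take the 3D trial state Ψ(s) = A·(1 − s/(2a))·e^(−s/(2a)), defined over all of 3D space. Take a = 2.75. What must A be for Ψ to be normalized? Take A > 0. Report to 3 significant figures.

A ≈ 0.0437

Normalization requires ∫|Ψ|² 4πs² ds = 1, integrated from 0 to ∞.
The angular integral contributes 4π, leaving ∫₀^∞ s²|Ψ|² ds.
The integral (without the A² prefactor) comes out to 8·π·a^3.
Setting this equal to 1 gives A² = 1/(8·π·a^3).
Substituting a = 2.75 gives A² = 0.001913, so A = 0.04374.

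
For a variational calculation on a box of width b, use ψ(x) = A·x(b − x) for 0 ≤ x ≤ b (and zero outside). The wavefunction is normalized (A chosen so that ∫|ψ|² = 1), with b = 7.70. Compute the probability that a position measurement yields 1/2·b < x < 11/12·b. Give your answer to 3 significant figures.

P = ∫_{1/2·b}^{11/12·b} |ψ(x)|² dx.
Since A² = 1/(b^5/30), this is the region integral divided by the full normalization integral.
In terms of u = x/b (A² and the length scale cancel between numerator and denominator), P = [∫_{1/2}^{11/12} u^2·(1 - u)^2 du] / [∫_{0}^{1} u^2·(1 - u)^2 du].
With ∫ u^2·(1 - u)^2 du = u^3·(6·u^2 - 15·u + 10)/30 + C, the region integral is ≈ 0.016497 and the full one is 1/30.
This works out to P = 0.4949.

P ≈ 0.495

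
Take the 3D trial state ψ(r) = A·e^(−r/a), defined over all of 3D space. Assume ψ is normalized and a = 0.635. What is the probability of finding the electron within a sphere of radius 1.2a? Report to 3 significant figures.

P ≈ 0.430

Integrate the radial probability density 4πr²|ψ|² over r ≤ 1.2a.
Normalization gives A² = 1/(π·a^3).
In terms of u = r/a (A², 4π and the length scale all cancel between numerator and denominator), P = [∫_{0}^{1.2} u^2·e^(-2·u) du] / [∫_{0}^{∞} u^2·e^(-2·u) du].
An antiderivative of u^2·e^(-2·u) is -(2·u^2 + 2·u + 1)·e^(-2·u)/4; evaluating from 0 to 1.2 gives 1/4 - 157·e^(-12/5)/100, while the full integral is 1/4.
The region integral divided by the full integral gives P = 0.4303.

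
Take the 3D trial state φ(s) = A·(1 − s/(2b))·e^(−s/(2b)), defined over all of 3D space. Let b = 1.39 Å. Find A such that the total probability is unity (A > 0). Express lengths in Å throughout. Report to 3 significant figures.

We need A² ∫|f|² 4πs² ds = 1, taking the integral from 0 to ∞.
In 3D with spherical symmetry the volume element is 4πs² ds.
∫|φ|² 4πs² ds = A²·(8·π·b^3).
So A² = (8·π·b^3)^(−1).
Plugging in b = 1.39 yields A = 0.1217.

A ≈ 0.122 Å^(-3/2)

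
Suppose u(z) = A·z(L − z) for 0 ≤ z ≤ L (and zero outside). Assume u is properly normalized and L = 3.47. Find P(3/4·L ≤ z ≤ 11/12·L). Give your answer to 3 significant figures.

P ≈ 0.0984

The probability is P = ∫ |u|² dz over [3/4·L, 11/12·L].
With A² fixed by ∫|u|² = 1, i.e. A² = (L^5/30)^(−1), substitute and integrate.
Substituting t = z/L, A² and the length scale cancel in the ratio: P = ∫_{3/4}^{11/12} t^2·(1 - t)^2 dt / ∫_{0}^{1} t^2·(1 - t)^2 dt.
Using ∫ t^2·(1 - t)^2 dt = t^3·(6·t^2 - 15·t + 10)/30, the numerator is ≈ 0.0032809 and the denominator is 1/30.
This works out to P = 0.09843.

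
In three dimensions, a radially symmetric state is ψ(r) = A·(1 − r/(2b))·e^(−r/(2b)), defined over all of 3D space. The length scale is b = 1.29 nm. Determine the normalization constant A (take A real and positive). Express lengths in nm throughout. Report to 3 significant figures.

A ≈ 0.136 nm^(-3/2)

Require ∫ |ψ|² 4πr² dr = 1 over the whole domain.
The angular integral contributes 4π, leaving ∫₀^∞ r²|ψ|² dr.
Using ∫₀^∞ rⁿ e^(−αr) dr = n!/αⁿ⁺¹, with ψ = A·(1 − r/(2b))·e^(−r/(2b)), the integral evaluates to A²·[8·π·b^3].
So A² = (8·π·b^3)^(−1).
Plugging in b = 1.29 yields A = 0.1361.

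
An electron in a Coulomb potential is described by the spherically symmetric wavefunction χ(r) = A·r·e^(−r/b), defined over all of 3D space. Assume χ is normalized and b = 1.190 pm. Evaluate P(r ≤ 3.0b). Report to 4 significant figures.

Integrate the radial probability density 4πr²|χ|² over r ≤ 3.0b.
The full normalization integral is A²·[3·π·b^5] = 1, fixing A².
Substituting u = r/b, A², 4π and the length scale all cancel in the ratio: P = ∫_{0}^{3.0} u^4·e^(-2·u) du / ∫_{0}^{∞} u^4·e^(-2·u) du.
An antiderivative of u^4·e^(-2·u) is -(u^4/2 + u^3 + 3·u^2/2 + 3·u/2 + 3/4)·e^(-2·u); evaluating from 0 to 3.0 gives 3/4 - 345·e^(-6)/4, while the full integral is 3/4.
This evaluates to P = 0.71494.

P ≈ 0.7149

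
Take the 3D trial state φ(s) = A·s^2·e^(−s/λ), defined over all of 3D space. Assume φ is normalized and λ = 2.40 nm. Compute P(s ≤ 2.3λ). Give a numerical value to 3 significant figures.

P = ∫ |φ|² 4πs² ds over s ≤ 2.3λ.
The full normalization integral is A²·[45·π·λ^7/2] = 1, fixing A².
In terms of u = s/λ (A², 4π and the length scale all cancel between numerator and denominator), P = [∫_{0}^{2.3} u^6·e^(-2·u) du] / [∫_{0}^{∞} u^6·e^(-2·u) du].
With ∫ u^6·e^(-2·u) du = -(4·u^6 + 12·u^5 + 30·u^4 + 60·u^3 + 90·u^2 + 90·u + 45)·e^(-2·u)/8 + C, the region integral is ≈ 1.0236 and the full one is 45/8.
The region integral divided by the full integral gives P = 0.1820.

P ≈ 0.182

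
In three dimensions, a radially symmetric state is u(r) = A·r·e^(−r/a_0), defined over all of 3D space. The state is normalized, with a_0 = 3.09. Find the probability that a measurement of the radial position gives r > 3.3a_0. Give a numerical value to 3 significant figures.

P = ∫ |u|² 4πr² dr over r > 3.3a_0.
The full normalization integral is A²·[3·π·a_0^5] = 1, fixing A².
Substituting t = r/a_0, A², 4π and the length scale all cancel in the ratio: P = ∫_{3.3}^{∞} t^4·e^(-2·t) dt / ∫_{0}^{∞} t^4·e^(-2·t) dt.
An antiderivative of t^4·e^(-2·t) is -(t^4/2 + t^3 + 3·t^2/2 + 3·t/2 + 3/4)·e^(-2·t); evaluating from 3.3 to ∞ gives ≈ 0.15953, while the full integral is 3/4.
Taking the ratio yields P = 0.2127.

P ≈ 0.213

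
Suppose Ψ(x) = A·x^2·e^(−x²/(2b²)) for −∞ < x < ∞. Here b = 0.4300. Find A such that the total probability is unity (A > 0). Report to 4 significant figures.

A ≈ 7.153

We need A² ∫|f|² dx = 1, taking the integral from −∞ to ∞.
Using the Gaussian integral ∫_{−∞}^{∞} e^(−αx²) dx = √(π/α), ∫|Ψ|² dx = A²·(3·√(π)·b^5/4).
So A² = (3·√(π)·b^5/4)^(−1).
Plugging in b = 0.4300 yields A = 7.1534.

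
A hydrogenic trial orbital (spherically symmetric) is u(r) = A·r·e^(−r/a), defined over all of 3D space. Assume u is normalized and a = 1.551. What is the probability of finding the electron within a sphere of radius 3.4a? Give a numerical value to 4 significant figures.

Integrate the radial probability density 4πr²|u|² over r ≤ 3.4a.
Normalization gives A² = 1/(3·π·a^5).
Substituting t = r/a, A², 4π and the length scale all cancel in the ratio: P = ∫_{0}^{3.4} t^4·e^(-2·t) dt / ∫_{0}^{∞} t^4·e^(-2·t) dt.
With ∫ t^4·e^(-2·t) dt = -(t^4/2 + t^3 + 3·t^2/2 + 3·t/2 + 3/4)·e^(-2·t) + C, the region integral is ≈ 0.605977 and the full one is 3/4.
This evaluates to P = 0.80797.

P ≈ 0.8080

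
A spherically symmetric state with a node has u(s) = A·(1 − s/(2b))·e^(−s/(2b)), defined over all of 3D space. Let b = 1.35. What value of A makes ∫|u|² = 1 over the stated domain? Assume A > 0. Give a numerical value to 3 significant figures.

Normalization requires ∫|u|² 4πs² ds = 1, integrated from 0 to ∞.
The angular integral contributes 4π, leaving ∫₀^∞ s²|u|² ds.
The integral (without the A² prefactor) comes out to 8·π·b^3.
Hence A² = 1/[8·π·b^3].
With b = 1.35: A² = 0.01617 and A = 0.1272.

A ≈ 0.127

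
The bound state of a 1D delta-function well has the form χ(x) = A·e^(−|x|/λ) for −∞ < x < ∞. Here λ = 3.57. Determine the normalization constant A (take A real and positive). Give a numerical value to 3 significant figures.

A ≈ 0.529

Normalization requires ∫|χ|² dx = 1, integrated from −∞ to ∞.
With ∫₀^∞ x^0 e^(−αx) dx = 0!/α^1, with χ = A·e^(−|x|/λ), the integral evaluates to A²·[λ].
So A² = (λ)^(−1).
Substituting λ = 3.57 gives A² = 0.2801, so A = 0.5293.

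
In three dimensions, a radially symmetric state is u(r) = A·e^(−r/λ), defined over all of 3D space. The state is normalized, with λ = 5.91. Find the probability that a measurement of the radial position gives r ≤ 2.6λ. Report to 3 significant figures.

P ≈ 0.891

With dV = 4πr²dr, the probability is ∫|u|² dV over r ≤ 2.6λ.
A² is fixed by ∫₀^∞ 4πr²|u|² dr = 1, i.e. A² = (π·λ^3)^(−1).
Substituting t = r/λ, A², 4π and the length scale all cancel in the ratio: P = ∫_{0}^{2.6} t^2·e^(-2·t) dt / ∫_{0}^{∞} t^2·e^(-2·t) dt.
Using ∫ t^2·e^(-2·t) dt = -(2·t^2 + 2·t + 1)·e^(-2·t)/4, the numerator is 1/4 - 493·e^(-26/5)/100 and the denominator is 1/4.
Taking the ratio yields P = 0.8912.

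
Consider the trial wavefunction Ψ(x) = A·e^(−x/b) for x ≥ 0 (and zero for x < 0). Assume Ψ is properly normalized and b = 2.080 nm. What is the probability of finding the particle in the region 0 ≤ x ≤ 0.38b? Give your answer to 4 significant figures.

P = ∫_{0}^{0.38b} |Ψ(x)|² dx.
With A² fixed by ∫|Ψ|² = 1, i.e. A² = (b/2)^(−1), substitute and integrate.
In terms of u = x/b (A² and the length scale cancel between numerator and denominator), P = [∫_{0}^{0.38} e^(-2·u) du] / [∫_{0}^{∞} e^(-2·u) du].
With ∫ e^(-2·u) du = -e^(-2·u)/2 + C, the region integral is 1/2 - e^(-19/25)/2 and the full one is 1/2.
This works out to P = 0.53233.

P ≈ 0.5323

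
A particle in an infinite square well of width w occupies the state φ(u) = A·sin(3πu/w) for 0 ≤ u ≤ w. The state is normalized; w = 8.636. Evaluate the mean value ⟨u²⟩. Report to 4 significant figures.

⟨u²⟩ = ∫ u^2 |φ|² du over the full domain.
Evaluating both integrals, ⟨u²⟩ = -w^2/(18·π^2) + w^2/3.
Putting w = 8.636 gives 24.440.

⟨u^2⟩ ≈ 24.44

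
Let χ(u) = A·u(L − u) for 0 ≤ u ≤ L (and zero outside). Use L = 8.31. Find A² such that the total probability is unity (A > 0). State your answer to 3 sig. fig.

Require ∫ |χ|² du = 1 over the whole domain.
Expanding the polynomial and integrating term by term, the integral (without the A² prefactor) comes out to L^5/30.
Hence A² = 1/[L^5/30].
With L = 8.31: A² = 0.0007570 and A = 0.02751.

A^2 ≈ 0.000757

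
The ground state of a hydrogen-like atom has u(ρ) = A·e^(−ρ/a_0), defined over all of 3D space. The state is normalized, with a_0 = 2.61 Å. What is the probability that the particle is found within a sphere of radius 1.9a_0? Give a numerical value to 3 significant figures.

P ≈ 0.731

Integrate the radial probability density 4πρ²|u|² over ρ ≤ 1.9a_0.
A² is fixed by ∫₀^∞ 4πρ²|u|² dρ = 1, i.e. A² = (π·a_0^3)^(−1).
In terms of t = ρ/a_0 (A², 4π and the length scale all cancel between numerator and denominator), P = [∫_{0}^{1.9} t^2·e^(-2·t) dt] / [∫_{0}^{∞} t^2·e^(-2·t) dt].
With ∫ t^2·e^(-2·t) dt = -(2·t^2 + 2·t + 1)·e^(-2·t)/4 + C, the region integral is 1/4 - 601·e^(-19/5)/200 and the full one is 1/4.
The region integral divided by the full integral gives P = 0.7311.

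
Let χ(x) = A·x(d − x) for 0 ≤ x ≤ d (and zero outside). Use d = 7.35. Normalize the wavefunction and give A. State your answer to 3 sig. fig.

The normalization condition is ∫|χ|² dx = 1 from 0 to d.
The integral (without the A² prefactor) comes out to d^5/30.
Setting this equal to 1 gives A² = 1/(d^5/30).
Plugging in d = 7.35 yields A = 0.03740.

A ≈ 0.0374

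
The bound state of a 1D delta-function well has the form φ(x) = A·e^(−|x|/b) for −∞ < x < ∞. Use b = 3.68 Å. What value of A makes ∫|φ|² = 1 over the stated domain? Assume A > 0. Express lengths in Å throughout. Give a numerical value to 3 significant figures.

A ≈ 0.521 Å^(-1/2)

Require ∫ |φ|² dx = 1 over the whole domain.
Recall ∫₀^∞ x^m e^(−x/β) dx = m!·β^(m+1), with φ = A·e^(−|x|/b), the integral evaluates to A²·[b].
Hence A² = 1/[b].
With b = 3.68: A² = 0.2717 and A = 0.5213.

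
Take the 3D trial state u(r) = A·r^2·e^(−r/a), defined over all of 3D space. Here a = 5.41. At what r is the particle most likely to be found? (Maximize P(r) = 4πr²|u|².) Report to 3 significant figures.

Set d/dr [P(r) = 4πr²|u|²] = 0 and solve for r > 0.
This gives r = 3·a.
With a = 5.41, the most probable radial distance is 16.23.

r ≈ 16.2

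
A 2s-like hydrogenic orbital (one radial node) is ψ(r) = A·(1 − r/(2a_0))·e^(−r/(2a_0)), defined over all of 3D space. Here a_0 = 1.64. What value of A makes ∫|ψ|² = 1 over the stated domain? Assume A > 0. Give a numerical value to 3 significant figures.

Require ∫ |ψ|² 4πr² dr = 1 over the whole domain.
The integral (without the A² prefactor) comes out to 8·π·a_0^3.
So A² = (8·π·a_0^3)^(−1).
With a_0 = 1.64: A² = 0.009020 and A = 0.09498.

A ≈ 0.0950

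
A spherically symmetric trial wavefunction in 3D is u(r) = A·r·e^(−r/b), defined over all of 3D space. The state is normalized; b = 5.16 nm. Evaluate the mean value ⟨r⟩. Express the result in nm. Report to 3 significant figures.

⟨r⟩ = ∫ r |u|² 4πr² dr over the full domain.
Evaluating both integrals, ⟨r⟩ = 5·b/2.
With b = 5.16, ⟨r⟩ = 12.90.

⟨r⟩ ≈ 12.9 nm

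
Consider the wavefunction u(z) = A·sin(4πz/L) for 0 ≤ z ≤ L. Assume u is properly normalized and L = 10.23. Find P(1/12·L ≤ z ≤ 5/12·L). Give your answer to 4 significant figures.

P ≈ 0.4022

P = ∫_{1/12·L}^{5/12·L} |u(z)|² dz.
The normalization integral ∫|u|²dz over the whole domain equals L/2·A², and A² cancels in the ratio.
In terms of t = z/L (A² and the length scale cancel between numerator and denominator), P = [∫_{1/12}^{5/12} sin(4·π·t)^2 dt] / [∫_{0}^{1} sin(4·π·t)^2 dt].
An antiderivative of sin(4·π·t)^2 is t/2 - sin(4·π·t)·cos(4·π·t)/(8·π); evaluating from 1/12 to 5/12 gives √(3)/(16·π) + 1/6, while the full integral is 1/2.
Evaluating gives P = (√(3)/8 + π/3)/π.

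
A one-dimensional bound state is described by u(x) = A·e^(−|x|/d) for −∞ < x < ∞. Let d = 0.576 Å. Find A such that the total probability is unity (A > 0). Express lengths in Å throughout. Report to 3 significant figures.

Normalization requires ∫|u|² dx = 1, integrated from −∞ to ∞.
The integral (without the A² prefactor) comes out to d.
Hence A² = 1/[d].
With d = 0.576: A² = 1.736 and A = 1.318.

A ≈ 1.32 Å^(-1/2)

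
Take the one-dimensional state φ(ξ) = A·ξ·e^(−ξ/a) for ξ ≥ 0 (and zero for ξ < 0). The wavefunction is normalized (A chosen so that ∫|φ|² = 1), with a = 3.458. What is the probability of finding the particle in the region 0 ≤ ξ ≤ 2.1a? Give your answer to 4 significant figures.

P ≈ 0.7898

|φ|² is the probability density, so P = ∫_{0}^{2.1a} |φ|² dξ.
Since A² = 1/(a^3/4), this is the region integral divided by the full normalization integral.
Substituting u = ξ/a, A² and the length scale cancel in the ratio: P = ∫_{0}^{2.1} u^2·e^(-2·u) du / ∫_{0}^{∞} u^2·e^(-2·u) du.
Using ∫ u^2·e^(-2·u) du = -(2·u^2 + 2·u + 1)·e^(-2·u)/4, the numerator is 1/4 - 701·e^(-21/5)/200 and the denominator is 1/4.
The result is P = 0.78976.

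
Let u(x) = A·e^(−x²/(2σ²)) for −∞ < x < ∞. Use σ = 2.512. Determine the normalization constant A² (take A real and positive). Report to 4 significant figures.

A^2 ≈ 0.2246

Require ∫ |u|² dx = 1 over the whole domain.
The integral (without the A² prefactor) comes out to √(π)·σ.
Plugging in σ = 2.512 yields A = 0.47392.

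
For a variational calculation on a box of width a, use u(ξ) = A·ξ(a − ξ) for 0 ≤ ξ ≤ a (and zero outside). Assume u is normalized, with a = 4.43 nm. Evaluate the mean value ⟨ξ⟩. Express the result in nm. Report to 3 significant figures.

⟨ξ⟩ ≈ 2.22 nm

The expectation value is the |u|²-weighted average of ξ: ∫ ξ|u|² dξ.
Expanding the polynomial and integrating term by term, evaluating both integrals, ⟨ξ⟩ = a/2.
Putting a = 4.43 gives 2.215.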